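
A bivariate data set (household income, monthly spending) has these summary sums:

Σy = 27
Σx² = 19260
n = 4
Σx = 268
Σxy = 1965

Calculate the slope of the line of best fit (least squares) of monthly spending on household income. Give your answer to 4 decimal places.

Sxx = Σx² − (Σx)²/n = 19260 − 17956 = 1304
Sxy = Σxy − (Σx)(Σy)/n = 1965 − 1809 = 156
b = Sxy/Sxx = 156/1304 = 0.119632

0.1196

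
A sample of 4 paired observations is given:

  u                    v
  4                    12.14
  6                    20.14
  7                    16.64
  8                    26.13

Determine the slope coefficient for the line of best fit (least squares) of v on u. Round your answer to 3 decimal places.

2.955

n = 4, Σx = 25, Σy = 75.05, Σxy = 494.92, Σx² = 165
Sxx = Σx² − (Σx)²/n = 165 − 156.25 = 8.75
Sxy = Σxy − (Σx)(Σy)/n = 494.92 − 469.0625 = 25.8575
b = Sxy/Sxx = 25.8575/8.75 = 2.955143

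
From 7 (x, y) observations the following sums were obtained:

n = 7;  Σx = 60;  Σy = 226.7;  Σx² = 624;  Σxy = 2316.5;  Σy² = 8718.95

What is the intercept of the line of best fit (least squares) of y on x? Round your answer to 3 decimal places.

3.217

Sxx = Σx² − (Σx)²/n = 624 − 514.285714 = 109.714286
Sxy = Σxy − (Σx)(Σy)/n = 2316.5 − 1943.142857 = 373.357143
b = Sxy/Sxx = 373.357143/109.714286 = 3.402995
a = ȳ − b·x̄ = 32.385714 − 3.402995·8.571429 = 3.217188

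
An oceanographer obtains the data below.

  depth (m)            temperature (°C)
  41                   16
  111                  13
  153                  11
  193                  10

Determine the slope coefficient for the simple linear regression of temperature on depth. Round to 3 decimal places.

n = 4, Σx = 498, Σy = 50, Σxy = 5712, Σx² = 74660
Sxx = Σx² − (Σx)²/n = 74660 − 62001 = 12659
Sxy = Σxy − (Σx)(Σy)/n = 5712 − 6225 = -513
b = Sxy/Sxx = -513/12659 = -0.040525

-0.041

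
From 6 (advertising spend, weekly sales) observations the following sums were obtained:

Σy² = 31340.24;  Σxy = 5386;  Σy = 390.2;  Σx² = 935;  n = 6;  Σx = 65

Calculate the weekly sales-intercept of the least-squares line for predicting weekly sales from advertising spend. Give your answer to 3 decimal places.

10.648

Sxx = Σx² − (Σx)²/n = 935 − 704.166667 = 230.833333
Sxy = Σxy − (Σx)(Σy)/n = 5386 − 4227.166667 = 1158.833333
b = Sxy/Sxx = 1158.833333/230.833333 = 5.020217
a = ȳ − b·x̄ = 65.033333 − 5.020217·10.833333 = 10.647653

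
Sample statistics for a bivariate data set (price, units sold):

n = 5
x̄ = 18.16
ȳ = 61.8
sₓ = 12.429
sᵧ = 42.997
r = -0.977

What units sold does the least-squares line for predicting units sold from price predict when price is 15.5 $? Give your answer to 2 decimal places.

b = r · sᵧ/sₓ = -0.977 · 42.997/12.429 = -3.379843
a = ȳ − b·x̄ = 61.8 − (-3.379843)·18.16 = 123.177949
ŷ(15.5) = a + b·15.5 = 123.177949 + (-3.379843)·15.5 = 70.790382

70.79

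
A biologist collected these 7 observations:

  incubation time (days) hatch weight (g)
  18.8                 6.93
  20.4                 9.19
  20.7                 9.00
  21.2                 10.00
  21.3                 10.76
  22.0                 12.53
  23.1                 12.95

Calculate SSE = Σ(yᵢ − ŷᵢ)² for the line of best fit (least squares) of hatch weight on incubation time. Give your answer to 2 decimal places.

1.59

n = 7, Σx = 147.5, Σy = 71.36, Σxy = 1520.053, Σx² = 3118.83, Σy² = 753.962
Sxx = Σx² − (Σx)²/n = 3118.83 − 3108.035714 = 10.794286
Sxy = Σxy − (Σx)(Σy)/n = 1520.053 − 1503.657143 = 16.395857
Syy = Σy² − (Σy)²/n = 753.962 − 727.464229 = 26.497771
b = Sxy/Sxx = 16.395857/10.794286 = 1.518939
SSE = Syy − b·Sxy = 26.497771 − 1.518939·16.395857 = 1.593471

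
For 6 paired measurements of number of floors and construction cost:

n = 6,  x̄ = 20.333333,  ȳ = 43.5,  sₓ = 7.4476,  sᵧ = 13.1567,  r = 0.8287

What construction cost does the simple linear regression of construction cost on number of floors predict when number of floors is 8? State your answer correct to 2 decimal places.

25.44

b = r · sᵧ/sₓ = 0.8287 · 13.1567/7.4476 = 1.463956
a = ȳ − b·x̄ = 43.5 − 1.463956·20.333333 = 13.732899
ŷ(8) = a + b·8 = 13.732899 + 1.463956·8 = 25.444545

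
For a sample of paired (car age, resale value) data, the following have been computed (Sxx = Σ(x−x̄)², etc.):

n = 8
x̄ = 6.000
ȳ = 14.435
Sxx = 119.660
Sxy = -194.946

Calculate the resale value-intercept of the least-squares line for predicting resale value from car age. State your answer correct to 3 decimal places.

24.210

b = Sxy/Sxx = -194.946/119.66 = -1.629166
a = ȳ − b·x̄ = 14.435 − (-1.629166)·6 = 24.209996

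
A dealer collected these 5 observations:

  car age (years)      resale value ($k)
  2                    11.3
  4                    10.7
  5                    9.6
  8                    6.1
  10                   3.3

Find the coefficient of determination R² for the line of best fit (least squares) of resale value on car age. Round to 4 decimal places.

n = 5, Σx = 29, Σy = 41, Σxy = 195.2, Σx² = 209, Σy² = 382.44
Sxx = Σx² − (Σx)²/n = 209 − 168.2 = 40.8
Sxy = Σxy − (Σx)(Σy)/n = 195.2 − 237.8 = -42.6
Syy = Σy² − (Σy)²/n = 382.44 − 336.2 = 46.24
R² = Sxy²/(Sxx·Syy) = (-42.6)²/(40.8·46.24) = 0.961925

0.9619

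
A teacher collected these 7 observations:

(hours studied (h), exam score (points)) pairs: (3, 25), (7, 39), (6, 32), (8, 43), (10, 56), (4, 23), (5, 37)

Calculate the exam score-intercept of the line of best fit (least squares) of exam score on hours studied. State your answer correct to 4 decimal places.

n = 7, Σx = 43, Σy = 255, Σxy = 1721, Σx² = 299
Sxx = Σx² − (Σx)²/n = 299 − 264.142857 = 34.857143
Sxy = Σxy − (Σx)(Σy)/n = 1721 − 1566.428571 = 154.571429
b = Sxy/Sxx = 154.571429/34.857143 = 4.434426
a = ȳ − b·x̄ = 36.428571 − 4.434426·6.142857 = 9.188525

9.1885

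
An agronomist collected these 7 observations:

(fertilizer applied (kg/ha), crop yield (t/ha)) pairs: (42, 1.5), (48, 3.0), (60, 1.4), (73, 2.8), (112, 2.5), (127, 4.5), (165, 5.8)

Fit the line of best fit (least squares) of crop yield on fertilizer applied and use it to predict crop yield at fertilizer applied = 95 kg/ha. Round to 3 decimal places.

3.233

n = 7, Σx = 627, Σy = 21.5, Σxy = 2303.9, Σx² = 68895
Sxx = Σx² − (Σx)²/n = 68895 − 56161.285714 = 12733.714286
Sxy = Σxy − (Σx)(Σy)/n = 2303.9 − 1925.785714 = 378.114286
b = Sxy/Sxx = 378.114286/12733.714286 = 0.029694
a = ȳ − b·x̄ = 3.071429 − 0.029694·89.571429 = 0.411699
ŷ(95) = a + b·95 = 0.411699 + 0.029694·95 = 3.232624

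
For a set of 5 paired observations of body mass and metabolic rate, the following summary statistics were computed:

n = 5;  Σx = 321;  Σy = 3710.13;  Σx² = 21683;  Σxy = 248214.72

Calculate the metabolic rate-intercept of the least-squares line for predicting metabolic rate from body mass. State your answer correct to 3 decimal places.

143.250

Sxx = Σx² − (Σx)²/n = 21683 − 20608.2 = 1074.8
Sxy = Σxy − (Σx)(Σy)/n = 248214.72 − 238190.346 = 10024.374
b = Sxy/Sxx = 10024.374/1074.8 = 9.326734
a = ȳ − b·x̄ = 742.026 − 9.326734·64.2 = 143.249659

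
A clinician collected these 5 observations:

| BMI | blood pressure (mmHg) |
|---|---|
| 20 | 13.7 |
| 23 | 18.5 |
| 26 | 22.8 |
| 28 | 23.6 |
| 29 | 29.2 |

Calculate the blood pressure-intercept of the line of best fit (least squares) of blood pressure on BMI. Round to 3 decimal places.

n = 5, Σx = 126, Σy = 107.8, Σxy = 2799.9, Σx² = 3230
Sxx = Σx² − (Σx)²/n = 3230 − 3175.2 = 54.8
Sxy = Σxy − (Σx)(Σy)/n = 2799.9 − 2716.56 = 83.34
b = Sxy/Sxx = 83.34/54.8 = 1.520803
a = ȳ − b·x̄ = 21.56 − 1.520803·25.2 = -16.764234

-16.764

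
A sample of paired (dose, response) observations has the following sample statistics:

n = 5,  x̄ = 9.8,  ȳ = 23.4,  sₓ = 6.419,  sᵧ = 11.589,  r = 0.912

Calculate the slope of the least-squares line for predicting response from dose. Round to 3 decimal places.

1.647

b = r · sᵧ/sₓ = 0.912 · 11.589/6.419 = 1.646544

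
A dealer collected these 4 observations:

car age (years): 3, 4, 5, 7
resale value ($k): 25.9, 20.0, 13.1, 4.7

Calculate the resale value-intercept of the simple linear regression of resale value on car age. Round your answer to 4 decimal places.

41.1543

n = 4, Σx = 19, Σy = 63.7, Σxy = 256.1, Σx² = 99
Sxx = Σx² − (Σx)²/n = 99 − 90.25 = 8.75
Sxy = Σxy − (Σx)(Σy)/n = 256.1 − 302.575 = -46.475
b = Sxy/Sxx = -46.475/8.75 = -5.311429
a = ȳ − b·x̄ = 15.925 − (-5.311429)·4.75 = 41.154286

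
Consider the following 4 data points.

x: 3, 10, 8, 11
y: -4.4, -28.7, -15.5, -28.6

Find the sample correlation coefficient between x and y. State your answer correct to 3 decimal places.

n = 4, Σx = 32, Σy = -77.2, Σxy = -738.8, Σx² = 294, Σy² = 1901.26
Sxx = Σx² − (Σx)²/n = 294 − 256 = 38
Sxy = Σxy − (Σx)(Σy)/n = -738.8 − (-617.6) = -121.2
Syy = Σy² − (Σy)²/n = 1901.26 − 1489.96 = 411.3
r = Sxy/√(Sxx·Syy) = -121.2/√(15629.4) = -121.2/125.017599 = -0.969464

-0.969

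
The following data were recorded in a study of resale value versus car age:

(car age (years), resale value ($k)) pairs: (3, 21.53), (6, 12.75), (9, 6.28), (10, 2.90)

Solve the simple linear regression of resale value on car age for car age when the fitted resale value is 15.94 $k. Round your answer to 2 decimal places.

5.04

n = 4, Σx = 28, Σy = 43.46, Σxy = 226.61, Σx² = 226
Sxx = Σx² − (Σx)²/n = 226 − 196 = 30
Sxy = Σxy − (Σx)(Σy)/n = 226.61 − 304.22 = -77.61
b = Sxy/Sxx = -77.61/30 = -2.587
a = ȳ − b·x̄ = 10.865 − (-2.587)·7 = 28.974
Set a + b·x = 15.94: x = (15.94 − 28.974) / (-2.587) = 5.038268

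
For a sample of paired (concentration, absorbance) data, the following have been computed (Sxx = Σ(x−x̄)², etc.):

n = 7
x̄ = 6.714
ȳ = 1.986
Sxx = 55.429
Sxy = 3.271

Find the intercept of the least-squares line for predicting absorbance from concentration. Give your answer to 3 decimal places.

1.590

b = Sxy/Sxx = 3.271/55.429 = 0.059012
a = ȳ − b·x̄ = 1.986 − 0.059012·6.714 = 1.589791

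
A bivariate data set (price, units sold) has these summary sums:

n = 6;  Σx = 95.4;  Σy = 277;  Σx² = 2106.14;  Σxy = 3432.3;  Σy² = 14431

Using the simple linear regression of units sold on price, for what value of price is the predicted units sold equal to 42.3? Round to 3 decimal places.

Sxx = Σx² − (Σx)²/n = 2106.14 − 1516.86 = 589.28
Sxy = Σxy − (Σx)(Σy)/n = 3432.3 − 4404.3 = -972
b = Sxy/Sxx = -972/589.28 = -1.649471
a = ȳ − b·x̄ = 46.166667 − (-1.649471)·15.9 = 72.393248
Set a + b·x = 42.3: x = (42.3 − 72.393248) / (-1.649471) = 18.244187

18.244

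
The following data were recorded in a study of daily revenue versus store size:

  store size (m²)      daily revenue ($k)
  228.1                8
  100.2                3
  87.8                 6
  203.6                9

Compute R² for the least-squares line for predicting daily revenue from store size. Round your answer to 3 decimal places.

0.652

n = 4, Σx = 619.7, Σy = 26, Σxy = 4484.6, Σx² = 111231.45, Σy² = 190
Sxx = Σx² − (Σx)²/n = 111231.45 − 96007.0225 = 15224.4275
Sxy = Σxy − (Σx)(Σy)/n = 4484.6 − 4028.05 = 456.55
Syy = Σy² − (Σy)²/n = 190 − 169 = 21
R² = Sxy²/(Sxx·Syy) = (456.55)²/(15224.4275·21) = 0.651953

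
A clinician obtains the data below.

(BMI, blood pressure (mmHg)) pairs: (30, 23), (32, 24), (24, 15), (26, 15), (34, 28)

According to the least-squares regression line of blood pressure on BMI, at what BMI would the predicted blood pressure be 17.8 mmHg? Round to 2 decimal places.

n = 5, Σx = 146, Σy = 105, Σxy = 3160, Σx² = 4332
Sxx = Σx² − (Σx)²/n = 4332 − 4263.2 = 68.8
Sxy = Σxy − (Σx)(Σy)/n = 3160 − 3066 = 94
b = Sxy/Sxx = 94/68.8 = 1.366279
a = ȳ − b·x̄ = 21 − 1.366279·29.2 = -18.895349
Set a + b·x = 17.8: x = (17.8 − (-18.895349)) / 1.366279 = 26.857872

26.86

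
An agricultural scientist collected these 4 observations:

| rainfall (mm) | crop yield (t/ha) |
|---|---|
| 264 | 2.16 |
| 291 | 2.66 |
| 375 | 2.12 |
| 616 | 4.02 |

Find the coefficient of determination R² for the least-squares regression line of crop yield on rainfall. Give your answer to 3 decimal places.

0.792

n = 4, Σx = 1546, Σy = 10.96, Σxy = 4615.62, Σx² = 674458, Σy² = 32.396
Sxx = Σx² − (Σx)²/n = 674458 − 597529 = 76929
Sxy = Σxy − (Σx)(Σy)/n = 4615.62 − 4236.04 = 379.58
Syy = Σy² − (Σy)²/n = 32.396 − 30.0304 = 2.3656
R² = Sxy²/(Sxx·Syy) = (379.58)²/(76929·2.3656) = 0.791727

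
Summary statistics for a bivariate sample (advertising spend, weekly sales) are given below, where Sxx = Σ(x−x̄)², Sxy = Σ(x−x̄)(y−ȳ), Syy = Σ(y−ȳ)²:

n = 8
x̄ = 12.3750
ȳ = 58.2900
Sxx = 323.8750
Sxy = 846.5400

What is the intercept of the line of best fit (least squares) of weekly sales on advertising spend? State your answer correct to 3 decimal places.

b = Sxy/Sxx = 846.54/323.875 = 2.613786
a = ȳ − b·x̄ = 58.29 − 2.613786·12.375 = 25.944396

25.944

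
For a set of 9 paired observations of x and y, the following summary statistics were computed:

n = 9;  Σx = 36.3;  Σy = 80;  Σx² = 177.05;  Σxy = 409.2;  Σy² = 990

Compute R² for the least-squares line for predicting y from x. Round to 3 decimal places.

Sxx = Σx² − (Σx)²/n = 177.05 − 146.41 = 30.64
Sxy = Σxy − (Σx)(Σy)/n = 409.2 − 322.666667 = 86.533333
Syy = Σy² − (Σy)²/n = 990 − 711.111111 = 278.888889
R² = Sxy²/(Sxx·Syy) = (86.533333)²/(30.64·278.888889) = 0.876288

0.876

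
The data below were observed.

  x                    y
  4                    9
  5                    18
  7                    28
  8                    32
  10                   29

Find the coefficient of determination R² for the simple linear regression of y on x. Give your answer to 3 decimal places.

0.758

n = 5, Σx = 34, Σy = 116, Σxy = 868, Σx² = 254, Σy² = 3054
Sxx = Σx² − (Σx)²/n = 254 − 231.2 = 22.8
Sxy = Σxy − (Σx)(Σy)/n = 868 − 788.8 = 79.2
Syy = Σy² − (Σy)²/n = 3054 − 2691.2 = 362.8
R² = Sxy²/(Sxx·Syy) = (79.2)²/(22.8·362.8) = 0.758313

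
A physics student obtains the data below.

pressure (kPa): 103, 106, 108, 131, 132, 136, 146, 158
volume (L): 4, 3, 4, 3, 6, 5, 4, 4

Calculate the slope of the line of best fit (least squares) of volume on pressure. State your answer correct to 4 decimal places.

n = 8, Σx = 1020, Σy = 33, Σxy = 4243, Σx² = 132870
Sxx = Σx² − (Σx)²/n = 132870 − 130050 = 2820
Sxy = Σxy − (Σx)(Σy)/n = 4243 − 4207.5 = 35.5
b = Sxy/Sxx = 35.5/2820 = 0.012589

0.0126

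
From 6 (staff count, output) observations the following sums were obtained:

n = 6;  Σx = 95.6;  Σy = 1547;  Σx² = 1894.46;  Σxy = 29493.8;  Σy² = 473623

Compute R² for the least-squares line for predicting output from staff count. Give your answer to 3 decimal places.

Sxx = Σx² − (Σx)²/n = 1894.46 − 1523.226667 = 371.233333
Sxy = Σxy − (Σx)(Σy)/n = 29493.8 − 24648.866667 = 4844.933333
Syy = Σy² − (Σy)²/n = 473623 − 398868.166667 = 74754.833333
R² = Sxy²/(Sxx·Syy) = (4844.933333)²/(371.233333·74754.833333) = 0.845842

0.846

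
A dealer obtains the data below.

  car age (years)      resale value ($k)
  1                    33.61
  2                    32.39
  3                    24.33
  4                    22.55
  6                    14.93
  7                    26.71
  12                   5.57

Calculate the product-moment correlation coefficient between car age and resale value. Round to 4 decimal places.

n = 7, Σx = 35, Σy = 160.09, Σxy = 604.97, Σx² = 259, Σy² = 4246.5495
Sxx = Σx² − (Σx)²/n = 259 − 175 = 84
Sxy = Σxy − (Σx)(Σy)/n = 604.97 − 800.45 = -195.48
Syy = Σy² − (Σy)²/n = 4246.5495 − 3661.2583 = 585.2912
r = Sxy/√(Sxx·Syy) = -195.48/√(49164.4608) = -195.48/221.730604 = -0.881610

-0.8816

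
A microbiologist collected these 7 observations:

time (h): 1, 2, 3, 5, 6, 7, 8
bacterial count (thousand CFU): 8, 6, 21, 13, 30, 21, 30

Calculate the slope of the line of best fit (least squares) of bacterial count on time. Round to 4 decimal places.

n = 7, Σx = 32, Σy = 129, Σxy = 715, Σx² = 188
Sxx = Σx² − (Σx)²/n = 188 − 146.285714 = 41.714286
Sxy = Σxy − (Σx)(Σy)/n = 715 − 589.714286 = 125.285714
b = Sxy/Sxx = 125.285714/41.714286 = 3.003425

3.0034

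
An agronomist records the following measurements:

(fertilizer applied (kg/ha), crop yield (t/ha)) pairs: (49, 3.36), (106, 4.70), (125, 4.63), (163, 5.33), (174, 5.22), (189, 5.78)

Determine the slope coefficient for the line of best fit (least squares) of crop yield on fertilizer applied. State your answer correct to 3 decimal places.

0.016

n = 6, Σx = 806, Σy = 29.02, Σxy = 4111.08, Σx² = 121828
Sxx = Σx² − (Σx)²/n = 121828 − 108272.666667 = 13555.333333
Sxy = Σxy − (Σx)(Σy)/n = 4111.08 − 3898.353333 = 212.726667
b = Sxy/Sxx = 212.726667/13555.333333 = 0.015693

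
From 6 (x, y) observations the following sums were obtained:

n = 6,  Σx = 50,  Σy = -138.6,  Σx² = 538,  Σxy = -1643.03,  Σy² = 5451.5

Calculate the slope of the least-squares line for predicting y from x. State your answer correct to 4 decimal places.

-4.0222

Sxx = Σx² − (Σx)²/n = 538 − 416.666667 = 121.333333
Sxy = Σxy − (Σx)(Σy)/n = -1643.03 − (-1155) = -488.03
b = Sxy/Sxx = -488.03/121.333333 = -4.022225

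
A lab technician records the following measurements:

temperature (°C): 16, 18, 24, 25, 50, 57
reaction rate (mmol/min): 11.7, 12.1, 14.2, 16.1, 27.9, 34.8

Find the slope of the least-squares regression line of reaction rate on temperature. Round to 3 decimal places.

0.547

n = 6, Σx = 190, Σy = 116.8, Σxy = 4526.9, Σx² = 7530
Sxx = Σx² − (Σx)²/n = 7530 − 6016.666667 = 1513.333333
Sxy = Σxy − (Σx)(Σy)/n = 4526.9 − 3698.666667 = 828.233333
b = Sxy/Sxx = 828.233333/1513.333333 = 0.547291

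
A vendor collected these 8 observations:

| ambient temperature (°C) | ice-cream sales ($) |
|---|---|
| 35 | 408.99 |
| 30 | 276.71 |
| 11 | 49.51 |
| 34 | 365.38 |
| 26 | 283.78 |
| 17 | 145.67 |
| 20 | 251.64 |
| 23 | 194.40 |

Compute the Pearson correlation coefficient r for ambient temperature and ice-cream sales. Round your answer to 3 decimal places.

0.955

n = 8, Σx = 196, Σy = 1976.08, Σxy = 54942.15, Σx² = 5296, Σy² = 582659.9156
Sxx = Σx² − (Σx)²/n = 5296 − 4802 = 494
Sxy = Σxy − (Σx)(Σy)/n = 54942.15 − 48413.96 = 6528.19
Syy = Σy² − (Σy)²/n = 582659.9156 − 488111.5208 = 94548.3948
r = Sxy/√(Sxx·Syy) = 6528.19/√(46706907.0312) = 6528.19/6834.245169 = 0.955217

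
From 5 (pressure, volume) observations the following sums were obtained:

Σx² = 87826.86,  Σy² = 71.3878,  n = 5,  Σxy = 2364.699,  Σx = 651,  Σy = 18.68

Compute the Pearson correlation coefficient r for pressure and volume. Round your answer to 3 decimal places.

-0.963

Sxx = Σx² − (Σx)²/n = 87826.86 − 84760.2 = 3066.66
Sxy = Σxy − (Σx)(Σy)/n = 2364.699 − 2432.136 = -67.437
Syy = Σy² − (Σy)²/n = 71.3878 − 69.78848 = 1.59932
r = Sxy/√(Sxx·Syy) = -67.437/√(4904.570671) = -67.437/70.032640 = -0.962937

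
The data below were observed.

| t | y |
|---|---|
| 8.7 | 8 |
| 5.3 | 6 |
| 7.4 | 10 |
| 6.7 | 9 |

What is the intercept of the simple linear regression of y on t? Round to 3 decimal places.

n = 4, Σx = 28.1, Σy = 33, Σxy = 235.7, Σx² = 203.43
Sxx = Σx² − (Σx)²/n = 203.43 − 197.4025 = 6.0275
Sxy = Σxy − (Σx)(Σy)/n = 235.7 − 231.825 = 3.875
b = Sxy/Sxx = 3.875/6.0275 = 0.642887
a = ȳ − b·x̄ = 8.25 − 0.642887·7.025 = 3.733720

3.734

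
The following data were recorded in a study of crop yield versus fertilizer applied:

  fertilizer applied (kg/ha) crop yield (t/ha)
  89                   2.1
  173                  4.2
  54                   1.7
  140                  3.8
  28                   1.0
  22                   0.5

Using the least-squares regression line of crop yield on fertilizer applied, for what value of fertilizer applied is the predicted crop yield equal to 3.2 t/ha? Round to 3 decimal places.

125.342

n = 6, Σx = 506, Σy = 13.3, Σxy = 1576.3, Σx² = 61634
Sxx = Σx² − (Σx)²/n = 61634 − 42672.666667 = 18961.333333
Sxy = Σxy − (Σx)(Σy)/n = 1576.3 − 1121.633333 = 454.666667
b = Sxy/Sxx = 454.666667/18961.333333 = 0.023979
a = ȳ − b·x̄ = 2.216667 − 0.023979·84.333333 = 0.194469
Set a + b·x = 3.2: x = (3.2 − 0.194469) / 0.023979 = 125.342082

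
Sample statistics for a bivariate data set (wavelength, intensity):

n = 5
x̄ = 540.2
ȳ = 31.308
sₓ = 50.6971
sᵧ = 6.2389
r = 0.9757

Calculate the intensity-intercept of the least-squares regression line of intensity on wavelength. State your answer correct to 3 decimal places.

b = r · sᵧ/sₓ = 0.9757 · 6.2389/50.6971 = 0.120072
a = ȳ − b·x̄ = 31.308 − 0.120072·540.2 = -33.554815

-33.555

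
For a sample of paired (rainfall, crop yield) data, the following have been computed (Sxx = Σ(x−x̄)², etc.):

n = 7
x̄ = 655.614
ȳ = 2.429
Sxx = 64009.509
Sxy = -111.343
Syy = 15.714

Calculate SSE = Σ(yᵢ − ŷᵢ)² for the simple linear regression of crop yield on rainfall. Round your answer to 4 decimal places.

b = Sxy/Sxx = -111.343/64009.509 = -0.001739
SSE = Syy − b·Sxy = 15.714 − (-0.001739)·(-111.343) = 15.520322

15.5203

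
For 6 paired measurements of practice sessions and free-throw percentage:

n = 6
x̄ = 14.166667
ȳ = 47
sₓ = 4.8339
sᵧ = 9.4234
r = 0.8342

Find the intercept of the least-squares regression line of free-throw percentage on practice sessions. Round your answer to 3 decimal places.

23.962

b = r · sᵧ/sₓ = 0.8342 · 9.4234/4.8339 = 1.626223
a = ȳ − b·x̄ = 47 − 1.626223·14.166667 = 23.961838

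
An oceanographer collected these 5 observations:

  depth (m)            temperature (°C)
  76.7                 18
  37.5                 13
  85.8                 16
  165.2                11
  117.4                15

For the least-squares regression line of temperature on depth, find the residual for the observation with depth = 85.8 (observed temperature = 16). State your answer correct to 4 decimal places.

n = 5, Σx = 482.6, Σy = 73, Σxy = 6819.1, Σx² = 55724.58
Sxx = Σx² − (Σx)²/n = 55724.58 − 46580.552 = 9144.028
Sxy = Σxy − (Σx)(Σy)/n = 6819.1 − 7045.96 = -226.86
b = Sxy/Sxx = -226.86/9144.028 = -0.024810
a = ȳ − b·x̄ = 14.6 − (-0.024810)·96.52 = 16.994626
ŷ(85.8) = 16.994626 + (-0.024810)·85.8 = 14.865959
residual = y − ŷ = 16 − 14.865959 = 1.134041

1.1340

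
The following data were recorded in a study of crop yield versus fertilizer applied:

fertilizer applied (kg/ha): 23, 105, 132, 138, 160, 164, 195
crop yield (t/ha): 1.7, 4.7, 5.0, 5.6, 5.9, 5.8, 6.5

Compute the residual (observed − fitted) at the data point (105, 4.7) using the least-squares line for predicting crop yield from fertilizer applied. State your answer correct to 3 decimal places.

0.401

n = 7, Σx = 917, Σy = 35.2, Σxy = 5128.1, Σx² = 138543
Sxx = Σx² − (Σx)²/n = 138543 − 120127 = 18416
Sxy = Σxy − (Σx)(Σy)/n = 5128.1 − 4611.2 = 516.9
b = Sxy/Sxx = 516.9/18416 = 0.028068
a = ȳ − b·x̄ = 5.028571 − 0.028068·131 = 1.351665
ŷ(105) = 1.351665 + 0.028068·105 = 4.298804
residual = y − ŷ = 4.7 − 4.298804 = 0.401196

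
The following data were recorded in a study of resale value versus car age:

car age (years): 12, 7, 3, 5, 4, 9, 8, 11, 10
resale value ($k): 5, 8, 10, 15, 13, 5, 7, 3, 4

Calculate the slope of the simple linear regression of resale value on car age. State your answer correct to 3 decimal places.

n = 9, Σx = 69, Σy = 70, Σxy = 447, Σx² = 609
Sxx = Σx² − (Σx)²/n = 609 − 529 = 80
Sxy = Σxy − (Σx)(Σy)/n = 447 − 536.666667 = -89.666667
b = Sxy/Sxx = -89.666667/80 = -1.120833

-1.121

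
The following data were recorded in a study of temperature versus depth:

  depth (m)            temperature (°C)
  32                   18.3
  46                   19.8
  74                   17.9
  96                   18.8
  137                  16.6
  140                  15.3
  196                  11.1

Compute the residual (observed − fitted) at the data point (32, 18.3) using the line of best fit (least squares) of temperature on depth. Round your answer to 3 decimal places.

-1.723

n = 7, Σx = 721, Σy = 117.8, Σxy = 11217.6, Σx² = 94617
Sxx = Σx² − (Σx)²/n = 94617 − 74263 = 20354
Sxy = Σxy − (Σx)(Σy)/n = 11217.6 − 12133.4 = -915.8
b = Sxy/Sxx = -915.8/20354 = -0.044994
a = ȳ − b·x̄ = 16.828571 − (-0.044994)·103 = 21.462914
ŷ(32) = 21.462914 + (-0.044994)·32 = 20.023118
residual = y − ŷ = 18.3 − 20.023118 = -1.723118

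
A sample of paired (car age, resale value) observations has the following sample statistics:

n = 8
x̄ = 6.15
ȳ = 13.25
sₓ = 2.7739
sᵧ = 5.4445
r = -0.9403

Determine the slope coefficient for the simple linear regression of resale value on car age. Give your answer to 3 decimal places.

-1.846

b = r · sᵧ/sₓ = -0.9403 · 5.4445/2.7739 = -1.845583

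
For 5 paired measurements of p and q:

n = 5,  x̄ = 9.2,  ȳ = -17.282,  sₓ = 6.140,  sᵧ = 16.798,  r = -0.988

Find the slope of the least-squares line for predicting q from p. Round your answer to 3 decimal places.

b = r · sᵧ/sₓ = -0.988 · 16.798/6.14 = -2.703001

-2.703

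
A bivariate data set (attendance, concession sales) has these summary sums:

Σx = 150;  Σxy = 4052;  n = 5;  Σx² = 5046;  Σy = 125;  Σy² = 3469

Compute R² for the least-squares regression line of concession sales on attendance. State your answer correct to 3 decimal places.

Sxx = Σx² − (Σx)²/n = 5046 − 4500 = 546
Sxy = Σxy − (Σx)(Σy)/n = 4052 − 3750 = 302
Syy = Σy² − (Σy)²/n = 3469 − 3125 = 344
R² = Sxy²/(Sxx·Syy) = (302)²/(546·344) = 0.485582

0.486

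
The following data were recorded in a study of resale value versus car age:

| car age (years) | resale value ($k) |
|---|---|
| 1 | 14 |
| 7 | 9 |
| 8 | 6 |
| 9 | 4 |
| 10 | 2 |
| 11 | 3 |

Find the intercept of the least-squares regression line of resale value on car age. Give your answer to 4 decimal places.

15.6947

n = 6, Σx = 46, Σy = 38, Σxy = 214, Σx² = 416
Sxx = Σx² − (Σx)²/n = 416 − 352.666667 = 63.333333
Sxy = Σxy − (Σx)(Σy)/n = 214 − 291.333333 = -77.333333
b = Sxy/Sxx = -77.333333/63.333333 = -1.221053
a = ȳ − b·x̄ = 6.333333 − (-1.221053)·7.666667 = 15.694737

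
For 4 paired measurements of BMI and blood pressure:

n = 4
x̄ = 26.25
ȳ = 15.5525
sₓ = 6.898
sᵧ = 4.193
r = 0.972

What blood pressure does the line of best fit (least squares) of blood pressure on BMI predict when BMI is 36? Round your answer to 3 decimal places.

21.313

b = r · sᵧ/sₓ = 0.972 · 4.193/6.898 = 0.590837
a = ȳ − b·x̄ = 15.5525 − 0.590837·26.25 = 0.043020
ŷ(36) = a + b·36 = 0.043020 + 0.590837·36 = 21.313164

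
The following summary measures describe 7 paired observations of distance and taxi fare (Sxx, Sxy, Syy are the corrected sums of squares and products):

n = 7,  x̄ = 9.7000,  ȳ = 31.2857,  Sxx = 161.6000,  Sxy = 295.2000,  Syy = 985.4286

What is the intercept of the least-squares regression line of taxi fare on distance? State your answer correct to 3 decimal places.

b = Sxy/Sxx = 295.2/161.6 = 1.826733
a = ȳ − b·x̄ = 31.2857 − 1.826733·9.7 = 13.566393

13.566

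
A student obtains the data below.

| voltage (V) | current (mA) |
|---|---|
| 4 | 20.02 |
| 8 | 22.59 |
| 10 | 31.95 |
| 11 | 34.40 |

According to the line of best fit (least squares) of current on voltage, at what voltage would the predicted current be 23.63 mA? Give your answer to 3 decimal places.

n = 4, Σx = 33, Σy = 108.96, Σxy = 958.7, Σx² = 301
Sxx = Σx² − (Σx)²/n = 301 − 272.25 = 28.75
Sxy = Σxy − (Σx)(Σy)/n = 958.7 − 898.92 = 59.78
b = Sxy/Sxx = 59.78/28.75 = 2.079304
a = ȳ − b·x̄ = 27.24 − 2.079304·8.25 = 10.085739
Set a + b·x = 23.63: x = (23.63 − 10.085739) / 2.079304 = 6.513842

6.514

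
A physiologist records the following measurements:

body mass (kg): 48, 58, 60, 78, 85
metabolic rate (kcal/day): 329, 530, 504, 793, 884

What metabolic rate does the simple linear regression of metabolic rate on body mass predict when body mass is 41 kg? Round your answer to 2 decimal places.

241.29

n = 5, Σx = 329, Σy = 3040, Σxy = 213766, Σx² = 22577
Sxx = Σx² − (Σx)²/n = 22577 − 21648.2 = 928.8
Sxy = Σxy − (Σx)(Σy)/n = 213766 − 200032 = 13734
b = Sxy/Sxx = 13734/928.8 = 14.786822
a = ȳ − b·x̄ = 608 − 14.786822·65.8 = -364.972868
ŷ(41) = a + b·41 = -364.972868 + 14.786822·41 = 241.286822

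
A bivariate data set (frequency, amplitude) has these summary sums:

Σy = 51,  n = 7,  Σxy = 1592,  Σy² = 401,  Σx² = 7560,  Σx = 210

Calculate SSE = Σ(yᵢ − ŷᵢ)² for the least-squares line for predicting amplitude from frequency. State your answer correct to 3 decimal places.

Sxx = Σx² − (Σx)²/n = 7560 − 6300 = 1260
Sxy = Σxy − (Σx)(Σy)/n = 1592 − 1530 = 62
Syy = Σy² − (Σy)²/n = 401 − 371.571429 = 29.428571
b = Sxy/Sxx = 62/1260 = 0.049206
SSE = Syy − b·Sxy = 29.428571 − 0.049206·62 = 26.377778

26.378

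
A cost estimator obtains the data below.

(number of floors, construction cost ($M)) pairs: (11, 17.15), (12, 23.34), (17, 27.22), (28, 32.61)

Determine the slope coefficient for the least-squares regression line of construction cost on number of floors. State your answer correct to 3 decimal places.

n = 4, Σx = 68, Σy = 100.32, Σxy = 1844.55, Σx² = 1338
Sxx = Σx² − (Σx)²/n = 1338 − 1156 = 182
Sxy = Σxy − (Σx)(Σy)/n = 1844.55 − 1705.44 = 139.11
b = Sxy/Sxx = 139.11/182 = 0.764341

0.764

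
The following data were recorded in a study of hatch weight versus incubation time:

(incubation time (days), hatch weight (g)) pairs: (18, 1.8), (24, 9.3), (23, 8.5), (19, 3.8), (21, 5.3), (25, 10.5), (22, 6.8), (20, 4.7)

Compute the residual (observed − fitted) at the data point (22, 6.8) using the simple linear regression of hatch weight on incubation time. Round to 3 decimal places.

-0.140

n = 8, Σx = 172, Σy = 50.7, Σxy = 1140.7, Σx² = 3740
Sxx = Σx² − (Σx)²/n = 3740 − 3698 = 42
Sxy = Σxy − (Σx)(Σy)/n = 1140.7 − 1090.05 = 50.65
b = Sxy/Sxx = 50.65/42 = 1.205952
a = ȳ − b·x̄ = 6.3375 − 1.205952·21.5 = -19.590476
ŷ(22) = -19.590476 + 1.205952·22 = 6.940476
residual = y − ŷ = 6.8 − 6.940476 = -0.140476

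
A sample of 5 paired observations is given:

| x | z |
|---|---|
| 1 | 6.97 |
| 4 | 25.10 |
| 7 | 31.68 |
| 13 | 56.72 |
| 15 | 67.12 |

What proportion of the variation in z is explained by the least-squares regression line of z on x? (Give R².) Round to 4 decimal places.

0.9895

n = 5, Σx = 40, Σy = 187.59, Σxy = 2073.29, Σx² = 460, Σy² = 9404.4661
Sxx = Σx² − (Σx)²/n = 460 − 320 = 140
Sxy = Σxy − (Σx)(Σy)/n = 2073.29 − 1500.72 = 572.57
Syy = Σy² − (Σy)²/n = 9404.4661 − 7038.00162 = 2366.46448
R² = Sxy²/(Sxx·Syy) = (572.57)²/(140·2366.46448) = 0.989530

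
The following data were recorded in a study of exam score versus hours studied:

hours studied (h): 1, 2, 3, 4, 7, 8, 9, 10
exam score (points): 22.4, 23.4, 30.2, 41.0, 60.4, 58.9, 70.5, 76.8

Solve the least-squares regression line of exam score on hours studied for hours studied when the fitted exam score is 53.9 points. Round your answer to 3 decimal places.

n = 8, Σx = 44, Σy = 383.6, Σxy = 2620.3, Σx² = 324
Sxx = Σx² − (Σx)²/n = 324 − 242 = 82
Sxy = Σxy − (Σx)(Σy)/n = 2620.3 − 2109.8 = 510.5
b = Sxy/Sxx = 510.5/82 = 6.225610
a = ȳ − b·x̄ = 47.95 − 6.225610·5.5 = 13.709146
Set a + b·x = 53.9: x = (53.9 − 13.709146) / 6.225610 = 6.455730

6.456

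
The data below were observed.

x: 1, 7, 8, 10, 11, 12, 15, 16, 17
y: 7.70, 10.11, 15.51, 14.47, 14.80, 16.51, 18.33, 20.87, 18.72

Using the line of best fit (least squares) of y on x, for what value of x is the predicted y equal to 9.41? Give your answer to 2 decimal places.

n = 9, Σx = 97, Σy = 137.02, Σxy = 1635.28, Σx² = 1249
Sxx = Σx² − (Σx)²/n = 1249 − 1045.444444 = 203.555556
Sxy = Σxy − (Σx)(Σy)/n = 1635.28 − 1476.771111 = 158.508889
b = Sxy/Sxx = 158.508889/203.555556 = 0.778701
a = ȳ − b·x̄ = 15.224444 − 0.778701·10.777778 = 6.831779
Set a + b·x = 9.41: x = (9.41 − 6.831779) / 0.778701 = 3.310925

3.31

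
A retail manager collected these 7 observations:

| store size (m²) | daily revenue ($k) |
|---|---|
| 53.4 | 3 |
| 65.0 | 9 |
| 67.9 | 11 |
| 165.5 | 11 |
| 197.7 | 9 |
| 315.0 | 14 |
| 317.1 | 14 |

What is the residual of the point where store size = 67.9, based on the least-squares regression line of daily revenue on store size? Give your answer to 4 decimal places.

n = 7, Σx = 1181.6, Σy = 71, Σxy = 13941.3, Σx² = 277939.92
Sxx = Σx² − (Σx)²/n = 277939.92 − 199454.08 = 78485.84
Sxy = Σxy − (Σx)(Σy)/n = 13941.3 − 11984.8 = 1956.5
b = Sxy/Sxx = 1956.5/78485.84 = 0.024928
a = ȳ − b·x̄ = 10.142857 − 0.024928·168.8 = 5.935000
ŷ(67.9) = 5.935000 + 0.024928·67.9 = 7.627616
residual = y − ŷ = 11 − 7.627616 = 3.372384

3.3724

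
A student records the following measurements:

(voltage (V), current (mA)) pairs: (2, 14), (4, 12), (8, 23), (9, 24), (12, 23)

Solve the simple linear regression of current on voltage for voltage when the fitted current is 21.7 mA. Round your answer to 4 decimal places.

n = 5, Σx = 35, Σy = 96, Σxy = 752, Σx² = 309
Sxx = Σx² − (Σx)²/n = 309 − 245 = 64
Sxy = Σxy − (Σx)(Σy)/n = 752 − 672 = 80
b = Sxy/Sxx = 80/64 = 1.25
a = ȳ − b·x̄ = 19.2 − 1.25·7 = 10.45
Set a + b·x = 21.7: x = (21.7 − 10.45) / 1.25 = 9

9.0000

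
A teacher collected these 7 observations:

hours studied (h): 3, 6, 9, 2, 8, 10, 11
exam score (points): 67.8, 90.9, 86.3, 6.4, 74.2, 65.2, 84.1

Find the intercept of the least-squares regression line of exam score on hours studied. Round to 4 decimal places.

30.4415

n = 7, Σx = 49, Σy = 474.9, Σxy = 3709, Σx² = 415
Sxx = Σx² − (Σx)²/n = 415 − 343 = 72
Sxy = Σxy − (Σx)(Σy)/n = 3709 − 3324.3 = 384.7
b = Sxy/Sxx = 384.7/72 = 5.343056
a = ȳ − b·x̄ = 67.842857 − 5.343056·7 = 30.441468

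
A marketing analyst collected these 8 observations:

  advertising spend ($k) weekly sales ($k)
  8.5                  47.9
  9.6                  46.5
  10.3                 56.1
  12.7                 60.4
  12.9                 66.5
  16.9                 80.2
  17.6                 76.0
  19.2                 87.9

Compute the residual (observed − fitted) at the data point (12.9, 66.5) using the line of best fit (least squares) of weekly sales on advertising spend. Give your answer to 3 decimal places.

3.398

n = 8, Σx = 107.7, Σy = 521.5, Σxy = 7436.97, Σx² = 1562.21
Sxx = Σx² − (Σx)²/n = 1562.21 − 1449.91125 = 112.29875
Sxy = Σxy − (Σx)(Σy)/n = 7436.97 − 7020.69375 = 416.27625
b = Sxy/Sxx = 416.27625/112.29875 = 3.706865
a = ȳ − b·x̄ = 65.1875 − 3.706865·13.4625 = 15.283837
ŷ(12.9) = 15.283837 + 3.706865·12.9 = 63.102389
residual = y − ŷ = 66.5 − 63.102389 = 3.397611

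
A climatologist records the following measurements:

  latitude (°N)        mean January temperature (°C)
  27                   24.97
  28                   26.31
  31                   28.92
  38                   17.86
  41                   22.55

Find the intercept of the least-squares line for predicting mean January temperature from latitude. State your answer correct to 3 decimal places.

39.017

n = 5, Σx = 165, Σy = 120.61, Σxy = 3910.62, Σx² = 5599
Sxx = Σx² − (Σx)²/n = 5599 − 5445 = 154
Sxy = Σxy − (Σx)(Σy)/n = 3910.62 − 3980.13 = -69.51
b = Sxy/Sxx = -69.51/154 = -0.451364
a = ȳ − b·x̄ = 24.122 − (-0.451364)·33 = 39.017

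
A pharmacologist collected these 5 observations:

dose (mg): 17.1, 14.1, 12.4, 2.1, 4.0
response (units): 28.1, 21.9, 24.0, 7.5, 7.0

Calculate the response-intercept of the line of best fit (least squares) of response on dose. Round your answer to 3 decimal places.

n = 5, Σx = 49.7, Σy = 88.5, Σxy = 1130.65, Σx² = 665.39
Sxx = Σx² − (Σx)²/n = 665.39 − 494.018 = 171.372
Sxy = Σxy − (Σx)(Σy)/n = 1130.65 − 879.69 = 250.96
b = Sxy/Sxx = 250.96/171.372 = 1.464417
a = ȳ − b·x̄ = 17.7 − 1.464417·9.94 = 3.143699

3.144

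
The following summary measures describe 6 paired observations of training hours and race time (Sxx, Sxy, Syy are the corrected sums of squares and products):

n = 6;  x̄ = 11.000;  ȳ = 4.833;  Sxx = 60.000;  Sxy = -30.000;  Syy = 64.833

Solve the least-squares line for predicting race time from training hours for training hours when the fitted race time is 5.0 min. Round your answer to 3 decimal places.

10.666

b = Sxy/Sxx = -30/60 = -0.5
a = ȳ − b·x̄ = 4.833 − (-0.5)·11 = 10.333
Set a + b·x = 5.0: x = (5.0 − 10.333) / (-0.5) = 10.666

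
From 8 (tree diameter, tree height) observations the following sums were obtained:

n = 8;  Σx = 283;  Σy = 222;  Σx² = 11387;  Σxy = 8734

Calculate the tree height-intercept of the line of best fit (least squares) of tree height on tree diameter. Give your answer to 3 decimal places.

5.105

Sxx = Σx² − (Σx)²/n = 11387 − 10011.125 = 1375.875
Sxy = Σxy − (Σx)(Σy)/n = 8734 − 7853.25 = 880.75
b = Sxy/Sxx = 880.75/1375.875 = 0.640138
a = ȳ − b·x̄ = 27.75 − 0.640138·35.375 = 5.105115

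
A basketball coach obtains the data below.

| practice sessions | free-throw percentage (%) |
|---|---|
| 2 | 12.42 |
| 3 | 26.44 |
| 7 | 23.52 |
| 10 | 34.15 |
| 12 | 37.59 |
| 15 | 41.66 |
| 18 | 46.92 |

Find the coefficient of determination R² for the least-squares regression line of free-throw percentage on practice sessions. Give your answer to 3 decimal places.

n = 7, Σx = 67, Σy = 222.7, Σxy = 2530.84, Σx² = 855, Σy² = 7922.793
Sxx = Σx² − (Σx)²/n = 855 − 641.285714 = 213.714286
Sxy = Σxy − (Σx)(Σy)/n = 2530.84 − 2131.557143 = 399.282857
Syy = Σy² − (Σy)²/n = 7922.793 − 7085.041429 = 837.751571
R² = Sxy²/(Sxx·Syy) = (399.282857)²/(213.714286·837.751571) = 0.890456

0.890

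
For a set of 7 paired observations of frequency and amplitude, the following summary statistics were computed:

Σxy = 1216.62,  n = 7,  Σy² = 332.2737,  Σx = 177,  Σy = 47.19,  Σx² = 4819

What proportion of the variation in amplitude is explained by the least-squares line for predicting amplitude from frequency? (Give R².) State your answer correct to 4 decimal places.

Sxx = Σx² − (Σx)²/n = 4819 − 4475.571429 = 343.428571
Sxy = Σxy − (Σx)(Σy)/n = 1216.62 − 1193.232857 = 23.387143
Syy = Σy² − (Σy)²/n = 332.2737 − 318.128014 = 14.145686
R² = Sxy²/(Sxx·Syy) = (23.387143)²/(343.428571·14.145686) = 0.112588

0.1126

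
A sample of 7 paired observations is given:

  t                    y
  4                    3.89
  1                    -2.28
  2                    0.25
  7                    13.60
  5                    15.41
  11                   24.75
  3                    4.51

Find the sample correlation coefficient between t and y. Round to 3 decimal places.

0.956

n = 7, Σx = 33, Σy = 60.13, Σxy = 471.81, Σx² = 225, Σy² = 1075.7237
Sxx = Σx² − (Σx)²/n = 225 − 155.571429 = 69.428571
Sxy = Σxy − (Σx)(Σy)/n = 471.81 − 283.47 = 188.34
Syy = Σy² − (Σy)²/n = 1075.7237 − 516.5167 = 559.207
r = Sxy/√(Sxx·Syy) = 188.34/√(38824.943143) = 188.34/197.040461 = 0.955844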